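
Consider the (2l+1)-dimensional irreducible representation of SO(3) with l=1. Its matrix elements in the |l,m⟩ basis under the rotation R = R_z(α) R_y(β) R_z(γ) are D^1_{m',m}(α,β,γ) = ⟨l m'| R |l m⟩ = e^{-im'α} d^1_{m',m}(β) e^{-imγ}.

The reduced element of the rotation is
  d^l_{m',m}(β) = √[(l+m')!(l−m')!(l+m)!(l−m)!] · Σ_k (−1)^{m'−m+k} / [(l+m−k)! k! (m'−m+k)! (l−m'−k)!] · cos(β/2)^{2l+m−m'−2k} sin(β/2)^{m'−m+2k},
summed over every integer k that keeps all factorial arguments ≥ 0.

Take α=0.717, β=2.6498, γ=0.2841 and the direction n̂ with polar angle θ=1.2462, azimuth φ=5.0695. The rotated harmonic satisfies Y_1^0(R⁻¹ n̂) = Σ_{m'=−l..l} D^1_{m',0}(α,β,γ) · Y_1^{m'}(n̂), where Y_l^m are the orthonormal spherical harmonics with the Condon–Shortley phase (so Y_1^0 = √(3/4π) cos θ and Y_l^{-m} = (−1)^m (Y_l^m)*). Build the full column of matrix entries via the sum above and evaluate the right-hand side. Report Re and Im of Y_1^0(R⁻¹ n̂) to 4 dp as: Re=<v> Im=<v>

Need the full column D^1_{m',0} for m'=−1..1 at α=0.7170, β=2.6498, γ=0.2841.
cos(β/2)=0.243426, sin(β/2)=0.969920
d^1_{-1,0}: single k=1 term ⇒ +0.333901;  D = +0.251688+0.219415i
d^1_{0,0}: k∈[0..1] ⇒ +0.059256 -0.940744 = -0.881488;  D = -0.881488+0.000000i
d^1_{1,0}: single k=0 term ⇒ -0.333901;  D = -0.251688+0.219415i
Y_1^{m'}(θ=1.2462,φ=5.0695) and Σ D·Y over m':
  (+0.2517+0.2194i)·(+0.1145+0.3068i)  (-0.8815+0.0000i)·(+0.1558+0.0000i)  (-0.2517+0.2194i)·(-0.1145+0.3068i)
Y_1^0(R⁻¹ n̂) = -0.214371+0.000000i

Re=-0.2144 Im=0.0000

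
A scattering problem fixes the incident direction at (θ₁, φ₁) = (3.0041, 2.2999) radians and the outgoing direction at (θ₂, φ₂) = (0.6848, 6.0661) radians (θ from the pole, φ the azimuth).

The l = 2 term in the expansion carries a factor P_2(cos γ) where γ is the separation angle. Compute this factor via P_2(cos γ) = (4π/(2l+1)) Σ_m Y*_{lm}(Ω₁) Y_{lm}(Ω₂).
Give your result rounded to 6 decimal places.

Expand P_2 via completeness: Σ_{m} conj(Y_{2,m}) at Ω₁ times Y_{2,m} at Ω₂ —
  term(m=-2) = (0.000354, -0.001064)   from Y*(Ω₁)=(-0.000815, -0.007210), Y(Ω₂)=(0.140202, 0.065009)
  term(m=-1) = (0.032202, -0.023214)   from Y*(Ω₁)=(0.069875, -0.078221), Y(Ω₂)=(0.369599, 0.081519)
  term(m=+0) = (0.154624, 0.000000)   from Y*(Ω₁)=(0.613009, -0.000000), Y(Ω₂)=(0.252238, 0.000000)
  term(m=+1) = (0.032202, 0.023214)   from Y*(Ω₁)=(-0.069875, -0.078221), Y(Ω₂)=(-0.369599, 0.081519)
  term(m=+2) = (0.000354, 0.001064)   from Y*(Ω₁)=(-0.000815, 0.007210), Y(Ω₂)=(0.140202, -0.065009)
Σ over m = (0.219738, 0.000000); ×(4π/5) → (0.552262, 0.000000). Real part: 0.552262

0.552262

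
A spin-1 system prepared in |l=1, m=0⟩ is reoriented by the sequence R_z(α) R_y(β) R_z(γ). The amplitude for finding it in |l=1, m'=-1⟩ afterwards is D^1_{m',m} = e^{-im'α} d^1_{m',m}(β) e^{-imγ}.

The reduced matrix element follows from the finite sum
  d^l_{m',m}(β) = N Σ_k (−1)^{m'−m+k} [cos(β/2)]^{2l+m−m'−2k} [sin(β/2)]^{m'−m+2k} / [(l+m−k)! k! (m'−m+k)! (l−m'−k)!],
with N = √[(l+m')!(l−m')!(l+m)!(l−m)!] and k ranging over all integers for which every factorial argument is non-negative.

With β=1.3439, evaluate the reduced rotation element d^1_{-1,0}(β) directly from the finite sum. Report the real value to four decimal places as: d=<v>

d=0.6890

d^1_{-1,0}(β=1.3439) via the finite sum:
c=cos(1.343900/2)=0.782609, s=sin(1.343900/2)=0.622513; N=√[1·2·1·1]=1.414214
Admissible k: 1..1 (factorial args all ≥0)
  k=1: (−1)^0·1.4142/(1)·0.7826^1·0.6225^1 = +0.688983
d^1_{-1,0}(1.3439) = +0.688983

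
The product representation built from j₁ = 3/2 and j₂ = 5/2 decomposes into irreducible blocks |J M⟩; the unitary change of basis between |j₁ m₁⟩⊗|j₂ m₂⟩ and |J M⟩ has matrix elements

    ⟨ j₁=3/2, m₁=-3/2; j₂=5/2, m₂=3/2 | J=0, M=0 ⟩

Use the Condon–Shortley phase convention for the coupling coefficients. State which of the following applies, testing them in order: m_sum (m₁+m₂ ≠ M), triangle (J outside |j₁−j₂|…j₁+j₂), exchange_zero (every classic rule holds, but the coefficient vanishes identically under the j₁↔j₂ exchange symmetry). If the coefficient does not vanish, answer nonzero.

triangle

m-sum: m₁+m₂ = -3/2+3/2 = 0, M = 0  ✓
triangle: need |j₁−j₂| ≤ J ≤ j₁+j₂, i.e. J ∈ [1, 4]; J = 0 is outside ✗ ⇒ coefficient is 0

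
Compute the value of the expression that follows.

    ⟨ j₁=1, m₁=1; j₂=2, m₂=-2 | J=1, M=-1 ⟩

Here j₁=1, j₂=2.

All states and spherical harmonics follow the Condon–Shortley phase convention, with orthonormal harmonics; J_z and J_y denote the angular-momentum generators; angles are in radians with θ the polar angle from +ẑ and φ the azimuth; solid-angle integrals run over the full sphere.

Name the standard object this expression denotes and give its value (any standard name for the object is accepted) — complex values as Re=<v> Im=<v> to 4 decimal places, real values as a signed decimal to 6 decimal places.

This is a Clebsch–Gordan (vector-coupling) coefficient.
triangle: 2!×0!×2!/5! = 4/120
(j±m)!: 2!×0!×0!×4!×0!×2! = 96
prefactor² = (2J+1)×Δ×N² = 48/5
  k=0: +1/(0!×2!×0!×0!×0!×2!) = 1/4
Σ = 1/4  ⇒  CG² = 48/5×(1/4)² = 3/5
CG = +√(3/5) = +0.774597

Clebsch–Gordan coefficient, +√(3/5) ≈ +0.774597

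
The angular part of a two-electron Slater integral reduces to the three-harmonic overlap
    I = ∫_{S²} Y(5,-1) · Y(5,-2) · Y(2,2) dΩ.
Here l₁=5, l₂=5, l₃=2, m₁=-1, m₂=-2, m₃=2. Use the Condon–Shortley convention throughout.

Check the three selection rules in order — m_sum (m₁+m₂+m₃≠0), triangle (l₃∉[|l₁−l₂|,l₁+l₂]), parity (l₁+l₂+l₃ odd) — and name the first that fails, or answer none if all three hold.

m_sum

azimuthal sum: -1 − 2 + 2 = -1  ✗
0 ≤ 2 ≤ 10 (triangle on l)
L = 5 + 5 + 2 = 12 (even)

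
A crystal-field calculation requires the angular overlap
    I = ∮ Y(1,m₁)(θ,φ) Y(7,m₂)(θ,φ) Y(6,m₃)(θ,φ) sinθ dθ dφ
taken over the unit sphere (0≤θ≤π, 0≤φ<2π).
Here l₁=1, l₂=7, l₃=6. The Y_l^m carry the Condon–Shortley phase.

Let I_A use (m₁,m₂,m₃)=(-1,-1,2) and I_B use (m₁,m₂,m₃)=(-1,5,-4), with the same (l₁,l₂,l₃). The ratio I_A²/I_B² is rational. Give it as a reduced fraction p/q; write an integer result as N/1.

Same 1,7,6: normalisation and zero-m 3j drop out of the ratio.
A: Δ: 2! 0! 12! / 15! → 1/1365; sum: t=2:+1/1935360 = 1/1935360; 3j²(1 7 6; -1 -1 2) = Δ·Π!·Σ² = 1/91  (sign +1)
B: Δ: 2! 0! 12! / 15! → 1/1365; sum: t=2:+1/14515200 = 1/14515200; 3j²(1 7 6; -1 5 -4) = Δ·Π!·Σ² = 22/455  (sign +1)
I_A²/I_B² = (1/91)/(22/455) = 5/22

5/22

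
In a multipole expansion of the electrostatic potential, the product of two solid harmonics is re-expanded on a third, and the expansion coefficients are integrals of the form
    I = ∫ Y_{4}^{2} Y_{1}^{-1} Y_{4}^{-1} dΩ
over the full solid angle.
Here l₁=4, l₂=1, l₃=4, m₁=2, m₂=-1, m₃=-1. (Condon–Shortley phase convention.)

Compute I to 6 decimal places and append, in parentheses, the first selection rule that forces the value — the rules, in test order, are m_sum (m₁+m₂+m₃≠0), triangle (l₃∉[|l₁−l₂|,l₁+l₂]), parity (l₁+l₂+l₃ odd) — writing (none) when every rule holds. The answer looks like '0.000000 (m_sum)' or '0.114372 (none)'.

L=9 odd ⇒ parity kills the (l;000) factor ⇒ I = 0

0.000000 (parity)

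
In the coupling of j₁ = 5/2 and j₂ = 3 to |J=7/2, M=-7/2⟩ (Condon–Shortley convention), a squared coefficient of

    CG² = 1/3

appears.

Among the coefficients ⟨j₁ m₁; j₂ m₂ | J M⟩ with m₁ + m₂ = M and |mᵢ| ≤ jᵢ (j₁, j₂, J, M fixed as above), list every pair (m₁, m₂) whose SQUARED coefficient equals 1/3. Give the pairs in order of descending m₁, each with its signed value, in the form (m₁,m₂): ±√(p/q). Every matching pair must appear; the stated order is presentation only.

Admissible pairs with m₁+m₂ = M = -7/2: (-5/2,-1), (-3/2,-2), (-1/2,-3)
  (m₁,m₂)=(-1/2,-3): CG² = 1/3, CG = +√(1/3)   ← matches the target
  (m₁,m₂)=(-3/2,-2): CG² = 4/9, CG = −√(4/9)
  (m₁,m₂)=(-5/2,-1): CG² = 2/9, CG = +√(2/9)
Pairs with CG² = 1/3: (-1/2,-3): +√(1/3)

(-1/2,-3): +√(1/3)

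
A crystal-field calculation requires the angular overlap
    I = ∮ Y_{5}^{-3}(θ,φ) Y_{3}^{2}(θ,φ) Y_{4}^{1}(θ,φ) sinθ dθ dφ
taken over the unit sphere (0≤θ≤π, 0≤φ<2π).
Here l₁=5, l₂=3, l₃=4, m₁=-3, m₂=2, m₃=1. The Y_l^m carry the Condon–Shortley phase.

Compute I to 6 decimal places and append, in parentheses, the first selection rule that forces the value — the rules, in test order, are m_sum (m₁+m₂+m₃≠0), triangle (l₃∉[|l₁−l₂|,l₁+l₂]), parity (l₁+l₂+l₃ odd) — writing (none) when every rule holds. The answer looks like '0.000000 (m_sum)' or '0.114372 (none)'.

-0.035836 (none)

Checks pass: Σm=0; 12 even; l₃=4∈[2,8].
(2·5+1)(2·3+1)(2·4+1) = 693
Δ: 4! 6! 2! / 13! → 1/180180
sum: t=1:−1/576 t=2:+1/144 t=3:−1/576 = 1/288
3j²(5 3 4; 0 0 0) = Δ·Π!·Σ² = 20/1001  (sign +1)
sum: t=3:−1/1440 t=4:+1/1152 = 1/5760
3j²(5 3 4; -3 2 1) = Δ·Π!·Σ² = 1/858  (sign -1)
combine: 4πI² = 693·20/1001·1/858 = 30/1859
take √, sign -1: I = -0.03583571
No selection rule forces the value: the integral is nonzero (none).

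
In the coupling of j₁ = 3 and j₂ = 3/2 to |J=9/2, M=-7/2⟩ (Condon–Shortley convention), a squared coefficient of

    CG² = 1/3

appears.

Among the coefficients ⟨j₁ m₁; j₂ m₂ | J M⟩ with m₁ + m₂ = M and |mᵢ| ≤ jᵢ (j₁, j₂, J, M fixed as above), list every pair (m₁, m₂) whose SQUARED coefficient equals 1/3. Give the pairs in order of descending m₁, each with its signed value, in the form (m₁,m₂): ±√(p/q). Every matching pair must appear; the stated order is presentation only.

(-3,-1/2): +√(1/3)

Admissible pairs with m₁+m₂ = M = -7/2: (-3,-1/2), (-2,-3/2)
  (m₁,m₂)=(-2,-3/2): CG² = 2/3, CG = +√(2/3)
  (m₁,m₂)=(-3,-1/2): CG² = 1/3, CG = +√(1/3)   ← matches the target
Pairs with CG² = 1/3: (-3,-1/2): +√(1/3)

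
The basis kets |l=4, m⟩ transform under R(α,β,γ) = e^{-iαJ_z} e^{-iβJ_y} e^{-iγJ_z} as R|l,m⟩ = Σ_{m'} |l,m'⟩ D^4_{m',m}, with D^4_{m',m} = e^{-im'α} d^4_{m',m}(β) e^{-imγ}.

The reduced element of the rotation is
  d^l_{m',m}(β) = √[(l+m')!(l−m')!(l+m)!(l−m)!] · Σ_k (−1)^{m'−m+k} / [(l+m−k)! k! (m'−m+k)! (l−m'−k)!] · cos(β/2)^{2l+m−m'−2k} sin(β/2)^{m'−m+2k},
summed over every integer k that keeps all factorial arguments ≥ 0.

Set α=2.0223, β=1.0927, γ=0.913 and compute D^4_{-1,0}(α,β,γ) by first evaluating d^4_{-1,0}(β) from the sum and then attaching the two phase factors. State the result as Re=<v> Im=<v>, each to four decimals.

Split into d^4_{-1,0}(β=1.0927) × two z-phases.
c=cos(1.092700/2)=0.854427, s=sin(1.092700/2)=0.519572; N=√[6·120·24·24]=643.987578
k∈{1,2,3,4} keeps every argument non-negative
  k=1: (−1)^0·643.9876/(144)·0.8544^7·0.5196^1 = +0.772475
  k=2: (−1)^1·643.9876/(24)·0.8544^5·0.5196^3 = -1.713868
  k=3: (−1)^2·643.9876/(24)·0.8544^3·0.5196^5 = +0.633752
  k=4: (−1)^3·643.9876/(144)·0.8544^1·0.5196^7 = -0.039058
d^4_{-1,0}(1.0927) = +0.772475 -1.713868 +0.633752 -0.039058 = -0.346700
D = (-0.436319+0.899792i)·(-0.346700)·(+1.000000+0.000000i) = +0.151272-0.311958i

Re=0.1513 Im=-0.3120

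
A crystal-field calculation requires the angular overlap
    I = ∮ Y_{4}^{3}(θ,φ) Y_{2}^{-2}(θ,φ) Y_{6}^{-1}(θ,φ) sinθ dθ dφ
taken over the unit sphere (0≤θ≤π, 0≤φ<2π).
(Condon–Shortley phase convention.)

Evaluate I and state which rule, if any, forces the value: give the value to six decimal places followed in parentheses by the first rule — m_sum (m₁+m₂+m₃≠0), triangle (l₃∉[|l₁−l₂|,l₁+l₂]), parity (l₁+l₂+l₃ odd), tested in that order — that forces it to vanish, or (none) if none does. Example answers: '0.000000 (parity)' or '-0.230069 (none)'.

-0.035563 (none)

Rules hold: Σm=0, L=12 even, 2≤6≤6.
N = 9·5·13 = 585
Δ = 0!·8!·4!/13! = 1/6435
Racah Σ t=0..0: t=0:+1/2304 = 1/2304
⇒ 3j(4 2 6; 0 0 0)² = 5/143, sgn +1
Racah Σ t=0..0: t=0:+1/120960 = 1/120960
⇒ 3j(4 2 6; 3 -2 -1)² = 1/1287, sgn -1
4πI² = N·(3j₀)²·(3jₘ)² = 25/1573
I = -1·√(0.0158932/4π) = -0.03556319
No selection rule forces the value: the integral is nonzero (none).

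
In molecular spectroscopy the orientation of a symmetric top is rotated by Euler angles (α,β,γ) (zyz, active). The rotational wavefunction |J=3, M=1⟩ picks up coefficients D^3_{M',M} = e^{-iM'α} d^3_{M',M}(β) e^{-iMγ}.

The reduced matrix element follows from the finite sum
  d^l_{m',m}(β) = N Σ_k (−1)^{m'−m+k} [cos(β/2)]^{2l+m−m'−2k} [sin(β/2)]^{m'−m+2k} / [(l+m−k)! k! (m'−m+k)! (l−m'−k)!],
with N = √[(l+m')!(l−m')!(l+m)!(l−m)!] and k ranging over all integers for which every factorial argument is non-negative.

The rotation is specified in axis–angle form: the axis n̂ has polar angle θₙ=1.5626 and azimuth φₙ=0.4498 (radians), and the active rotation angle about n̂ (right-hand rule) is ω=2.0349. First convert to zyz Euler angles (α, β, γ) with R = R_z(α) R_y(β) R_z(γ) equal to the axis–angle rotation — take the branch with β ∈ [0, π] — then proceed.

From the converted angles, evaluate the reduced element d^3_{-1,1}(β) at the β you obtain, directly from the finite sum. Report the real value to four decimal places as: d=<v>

d=-0.4471

Axis–angle → zyz. n̂ = (sinθₙcosφₙ, sinθₙsinφₙ, cosθₙ) = (+0.900504, +0.434771, +0.008196), ω = 2.0349.
R = I cosω + sinω [n̂]ₓ + (1−cosω) n̂n̂ᵀ gives
  R = [+0.726265, +0.559433, +0.399467; +0.574092, -0.173984, -0.800093; -0.378098, +0.810410, -0.447524]
β = atan2(√(R₁₃²+R₂₃²), R₃₃) = 2.034791; α = atan2(R₂₃, R₁₃) mod 2π = 5.175457; γ = atan2(R₃₂, −R₃₁) mod 2π = 1.134264
d^3_{-1,1}(β=2.0348) via the finite sum:
c=cos(2.034791/2)=0.525583, s=sin(2.034791/2)=0.850742; N=√[2·24·24·2]=48.000000
k: max(0,(1)−(-1))=2 … min(3+(1),3−(-1))=4
  k=2: (−1)^0·48.0000/(8)·0.5256^4·0.8507^2 = +0.331370
  k=3: (−1)^1·48.0000/(6)·0.5256^2·0.8507^4 = -1.157617
  k=4: (−1)^2·48.0000/(48)·0.5256^0·0.8507^6 = +0.379129
d^3_{-1,1}(2.0348) = +0.331370 -1.157617 +0.379129 = -0.447117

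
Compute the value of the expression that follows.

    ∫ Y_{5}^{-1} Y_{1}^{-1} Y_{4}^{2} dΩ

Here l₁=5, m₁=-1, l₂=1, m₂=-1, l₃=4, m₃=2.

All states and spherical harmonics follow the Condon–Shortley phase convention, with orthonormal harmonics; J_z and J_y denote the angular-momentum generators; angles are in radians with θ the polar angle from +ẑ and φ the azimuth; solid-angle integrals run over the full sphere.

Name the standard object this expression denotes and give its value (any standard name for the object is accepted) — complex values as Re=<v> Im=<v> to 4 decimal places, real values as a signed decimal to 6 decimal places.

This is a Gaunt coefficient — the integral of a triple product of spherical harmonics over the sphere.
m-sum 0 ✓  L=10 even ✓  4≤4≤6 ✓
Π(2lᵢ+1) = 11×3×9 = 297
triangle coeff Δ(5,1,4) = 1/495
Σ_t [1,1]: t=1:−1/576 = -1/576
(3j)²=5/99 [(5 1 4; 0 0 0)], sign=-1
Σ_t [0,0]: t=0:+1/2880 = 1/2880
(3j)²=2/165 [(5 1 4; -1 -1 2)], sign=+1
⇒ 4πI² = 2/11
I = (-1)√(2/11/(4π)) = -0.12028562

Gaunt coefficient, -0.120286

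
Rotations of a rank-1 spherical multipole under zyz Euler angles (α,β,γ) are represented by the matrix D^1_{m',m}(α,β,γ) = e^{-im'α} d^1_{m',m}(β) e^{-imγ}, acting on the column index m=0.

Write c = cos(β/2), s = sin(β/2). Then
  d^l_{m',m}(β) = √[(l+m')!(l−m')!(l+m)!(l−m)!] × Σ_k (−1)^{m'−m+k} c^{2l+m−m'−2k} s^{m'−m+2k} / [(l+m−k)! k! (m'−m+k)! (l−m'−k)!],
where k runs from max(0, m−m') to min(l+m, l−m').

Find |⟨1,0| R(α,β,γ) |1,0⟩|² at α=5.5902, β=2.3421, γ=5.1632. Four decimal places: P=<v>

P=0.4859

First d^1_{0,0}(β=2.3421), then the phase factors e^{-i(0)α} and e^{-i(0)γ}:
Half-angle: c=0.389185, s=0.921160. N=√(1·1·1·1)=1.000000
The bounds max(0,m−m')=0 and min(l+m,l−m')=1 give 2 terms
  k=0: (−1)^0·1.0000/(1)·0.3892^2·0.9212^0 = +0.151465
  k=1: (−1)^1·1.0000/(1)·0.3892^0·0.9212^2 = -0.848535
d^1_{0,0}(2.3421) = +0.151465 -0.848535 = -0.697071
|D^1_{0,0}|² = |d^1_{0,0}(β)|² = (-0.697071)² = 0.485907 (the z-rotation phases have unit modulus)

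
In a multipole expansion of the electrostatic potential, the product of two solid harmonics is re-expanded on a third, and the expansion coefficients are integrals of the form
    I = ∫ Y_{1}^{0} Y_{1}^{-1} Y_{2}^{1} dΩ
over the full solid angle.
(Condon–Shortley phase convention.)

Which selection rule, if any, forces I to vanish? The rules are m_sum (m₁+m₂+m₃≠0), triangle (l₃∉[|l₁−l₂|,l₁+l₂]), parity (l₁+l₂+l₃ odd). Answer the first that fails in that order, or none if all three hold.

none

Σmᵢ = 0  ✓
l₃∈[|l₁−l₂|,l₁+l₂]=[0,2], have l₃=2  ✓
Σlᵢ = 4 ⇒ even  ✓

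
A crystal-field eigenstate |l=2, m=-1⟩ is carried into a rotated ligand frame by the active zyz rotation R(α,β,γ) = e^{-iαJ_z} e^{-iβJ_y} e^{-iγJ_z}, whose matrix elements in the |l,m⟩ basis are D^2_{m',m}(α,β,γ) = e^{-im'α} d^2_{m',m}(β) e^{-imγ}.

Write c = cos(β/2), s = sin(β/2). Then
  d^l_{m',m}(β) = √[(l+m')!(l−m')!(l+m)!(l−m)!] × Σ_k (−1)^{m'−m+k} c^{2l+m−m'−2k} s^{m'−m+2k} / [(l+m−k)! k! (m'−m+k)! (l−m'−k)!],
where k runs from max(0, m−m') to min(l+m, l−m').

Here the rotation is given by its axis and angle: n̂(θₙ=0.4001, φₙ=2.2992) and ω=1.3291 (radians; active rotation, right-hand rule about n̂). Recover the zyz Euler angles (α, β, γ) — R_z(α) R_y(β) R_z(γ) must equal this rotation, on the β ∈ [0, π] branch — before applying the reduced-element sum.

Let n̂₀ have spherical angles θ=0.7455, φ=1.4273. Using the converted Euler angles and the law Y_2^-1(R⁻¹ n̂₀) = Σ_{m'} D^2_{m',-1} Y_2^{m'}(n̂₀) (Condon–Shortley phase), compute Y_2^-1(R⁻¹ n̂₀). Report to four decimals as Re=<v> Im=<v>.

Axis–angle → zyz. n̂ = (sinθₙcosφₙ, sinθₙsinφₙ, cosθₙ) = (-0.259289, +0.290667, +0.921022), ω = 1.3291.
R = I cosω + sinω [n̂]ₓ + (1−cosω) n̂n̂ᵀ gives
  R = [+0.290489, -0.951579, +0.100567; +0.836923, +0.303615, +0.455387; -0.463870, -0.048118, +0.884595]
β = atan2(√(R₁₃²+R₂₃²), R₃₃) = 0.485171; α = atan2(R₂₃, R₁₃) mod 2π = 1.353446; γ = atan2(R₃₂, −R₃₁) mod 2π = 6.179824
Need the full column D^2_{m',-1} for m'=−2..2 at α=1.3534, β=0.4852, γ=6.1798.
cos(β/2)=0.970720, sin(β/2)=0.240213
d^2_{-2,-1}: single k=1 term ⇒ +0.439449;  D = -0.377356+0.225206i
d^2_{-1,-1}: k∈[0..1] ⇒ +0.887925 -0.163118 = +0.724807;  D = +0.228490+0.687850i
d^2_{0,-1}: k∈[0..1] ⇒ -0.538213 +0.032958 = -0.505255;  D = -0.502559+0.052131i
d^2_{1,-1}: k∈[0..1] ⇒ +0.163118 -0.003330 = +0.159789;  D = +0.018175-0.158752i
d^2_{2,-1}: single k=0 term ⇒ -0.026910;  D = +0.025446+0.008754i
Y_2^{m'}(θ=0.7455,φ=1.4273) and Σ D·Y over m':
  (-0.3774+0.2252i)·(-0.1705-0.0503i)  (+0.2285+0.6878i)·(+0.0551-0.3811i)  (-0.5026+0.0521i)·(+0.1954+0.0000i)  (+0.0182-0.1588i)·(-0.0551-0.3811i)  (+0.0254+0.0088i)·(-0.1705+0.0503i)
Y_2^-1(R⁻¹ n̂) = +0.185891-0.056815i

Re=0.1859 Im=-0.0568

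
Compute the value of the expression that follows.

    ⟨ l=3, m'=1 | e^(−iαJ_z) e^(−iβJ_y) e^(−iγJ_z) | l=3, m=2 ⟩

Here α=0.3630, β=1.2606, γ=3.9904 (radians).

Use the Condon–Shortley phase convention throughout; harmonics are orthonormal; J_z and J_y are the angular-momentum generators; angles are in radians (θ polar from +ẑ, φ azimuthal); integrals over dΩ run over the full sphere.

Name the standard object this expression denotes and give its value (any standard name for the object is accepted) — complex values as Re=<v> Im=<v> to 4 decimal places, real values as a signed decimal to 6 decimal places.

Wigner D-matrix element, Re=0.0195 Im=0.0365

This is a Wigner D-matrix element — the rotation-matrix element ⟨l m'| R(α,β,γ) |l m⟩ in the angular-momentum basis.
D^3_{1,2}(0.3630,1.2606,3.9904) = e^{-i·1·0.3630}·d^3_{1,2}(1.2606)·e^{-i·2·3.9904}. Compute d first:
Half-angle: c=0.807851, s=0.589387. N=√(24·2·120·1)=75.894664
k: max(0,(2)−(1))=1 … min(3+(2),3−(1))=2
  k=1: (−1)^0·75.8947/(24)·0.8079^5·0.5894^1 = +0.641293
  k=2: (−1)^1·75.8947/(12)·0.8079^3·0.5894^3 = -0.682693
d^3_{1,2}(1.2606) = +0.641293 -0.682693 = -0.041400
Attach z-rotation phases: D = e^{-i(1)(0.3630)}·(-0.041400)·e^{-i(2)(3.9904)} = +0.019477+0.036532i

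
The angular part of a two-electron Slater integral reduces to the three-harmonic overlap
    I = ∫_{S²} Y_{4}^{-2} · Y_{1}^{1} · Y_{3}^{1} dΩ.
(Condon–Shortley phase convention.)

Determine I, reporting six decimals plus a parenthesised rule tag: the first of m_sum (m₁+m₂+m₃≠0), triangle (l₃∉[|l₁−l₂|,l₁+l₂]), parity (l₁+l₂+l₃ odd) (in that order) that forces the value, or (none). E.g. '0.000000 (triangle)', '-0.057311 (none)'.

0.238414 (none)

Checks pass: Σm=0; 8 even; l₃=3∈[3,5].
(2·4+1)(2·1+1)(2·3+1) = 189
Δ: 2! 6! 0! / 9! → 1/252
sum: t=1:−1/36 = -1/36
3j²(4 1 3; 0 0 0) = Δ·Π!·Σ² = 4/63  (sign +1)
sum: t=2:+1/96 = 1/96
3j²(4 1 3; -2 1 1) = Δ·Π!·Σ² = 5/84  (sign +1)
combine: 4πI² = 189·4/63·5/84 = 5/7
take √, sign +1: I = 0.23841361
No selection rule forces the value: the integral is nonzero (none).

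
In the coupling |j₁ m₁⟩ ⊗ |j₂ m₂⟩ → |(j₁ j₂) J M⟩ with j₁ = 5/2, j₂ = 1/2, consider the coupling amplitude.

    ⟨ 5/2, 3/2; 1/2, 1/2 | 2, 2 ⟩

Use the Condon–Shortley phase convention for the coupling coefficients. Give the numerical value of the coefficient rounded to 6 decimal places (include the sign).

-0.408248

triangle: 1!·4!·0!/6! = 24/720
(j±m)!: 4!·1!·1!·0!·4!·0! = 576
prefactor² = (2J+1)·Δ·N² = 96
  k=1: −1/(1!·0!·0!·0!·4!·0!) = -1/24
Σ = -1/24  ⇒  CG² = 96·(-1/24)² = 1/6
CG = −√(1/6) = -0.408248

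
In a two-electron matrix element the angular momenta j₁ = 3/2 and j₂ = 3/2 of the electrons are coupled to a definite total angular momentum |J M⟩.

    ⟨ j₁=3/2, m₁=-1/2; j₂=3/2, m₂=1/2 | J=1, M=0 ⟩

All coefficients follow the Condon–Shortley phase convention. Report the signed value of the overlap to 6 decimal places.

j₁+j₂−J=2  J+j₁−j₂=1  J−j₁+j₂=1  j₁+j₂+J+1=5
(j₁±m₁, j₂±m₂, J±M) = (1,2,2,1,1,1)
P² = 1/5
sum k=1..2:
  [1] −1/1 = -1
  [2] +1/2 = 1/2
S = -1/2
C² = P²·S² = 1/20 ; C = -0.223607

-0.223607  (= −√(1/20))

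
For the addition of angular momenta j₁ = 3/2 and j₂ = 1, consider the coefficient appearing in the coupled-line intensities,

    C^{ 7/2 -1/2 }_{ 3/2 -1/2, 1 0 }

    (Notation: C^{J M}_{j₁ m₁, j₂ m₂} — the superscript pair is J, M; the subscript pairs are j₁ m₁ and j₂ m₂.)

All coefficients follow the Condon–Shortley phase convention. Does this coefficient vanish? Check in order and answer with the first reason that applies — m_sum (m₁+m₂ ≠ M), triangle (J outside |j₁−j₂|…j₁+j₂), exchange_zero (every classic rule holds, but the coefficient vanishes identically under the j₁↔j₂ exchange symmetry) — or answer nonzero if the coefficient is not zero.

m-sum: m₁+m₂ = -1/2+0 = -1/2, M = -1/2  ✓
triangle: need |j₁−j₂| ≤ J ≤ j₁+j₂, i.e. J ∈ [1/2, 5/2]; J = 7/2 is outside ✗ ⇒ coefficient is 0

triangle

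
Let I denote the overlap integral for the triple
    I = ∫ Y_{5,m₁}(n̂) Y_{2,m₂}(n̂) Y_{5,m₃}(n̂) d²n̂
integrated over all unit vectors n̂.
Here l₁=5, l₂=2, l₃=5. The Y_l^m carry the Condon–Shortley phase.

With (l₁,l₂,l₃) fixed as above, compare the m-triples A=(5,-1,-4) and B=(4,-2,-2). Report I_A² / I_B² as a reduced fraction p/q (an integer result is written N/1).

15/8

l's match ⇒ only the (l;m) 3-j factors differ between A and B.
A: triangle coeff Δ(5,2,5) = 1/38610; Σ_t [0,0]: t=0:+1/80640 = 1/80640; (3j)²=9/286 [(5 2 5; 5 -1 -4)], sign=-1
B: triangle coeff Δ(5,2,5) = 1/38610; Σ_t [0,0]: t=0:+1/20160 = 1/20160; (3j)²=12/715 [(5 2 5; 4 -2 -2)], sign=-1
I_A²/I_B² = (9/286)/(12/715) = 15/8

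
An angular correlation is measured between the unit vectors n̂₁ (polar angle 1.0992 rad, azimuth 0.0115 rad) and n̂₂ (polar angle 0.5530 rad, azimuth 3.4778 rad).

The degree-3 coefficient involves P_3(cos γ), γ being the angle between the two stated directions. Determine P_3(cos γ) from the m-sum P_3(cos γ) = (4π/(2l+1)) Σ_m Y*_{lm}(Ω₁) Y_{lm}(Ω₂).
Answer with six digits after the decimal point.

Addition theorem: P_3(cos γ) = (4π/7) Σ_m Y*_{lm}(Ω₁) Y_{lm}(Ω₂), m = −3…3:
  m=-3: Y*=(0.294792, 0.010174)  Y=(-0.032225, 0.051153)  product (-0.010020, 0.014752)
  m=-2: Y*=(0.368370, 0.008474)  Y=(0.187696, -0.149442)  product (0.070408, -0.053459)
  m=-1: Y*=(0.009207, 0.000106)  Y=(-0.419936, 0.146757)  product (-0.003882, 0.001307)
  m=+0: Y*=(-0.333652, -0.000000)  Y=(0.197075, 0.000000)  product (-0.065755, -0.000000)
  m=+1: Y*=(-0.009207, 0.000106)  Y=(0.419936, 0.146757)  product (-0.003882, -0.001307)
  m=+2: Y*=(0.368370, -0.008474)  Y=(0.187696, 0.149442)  product (0.070408, 0.053459)
  m=+3: Y*=(-0.294792, 0.010174)  Y=(0.032225, 0.051153)  product (-0.010020, -0.014752)
Accumulated sum (0.047256, -0.000000); after 4π/(2l+1) scaling, (0.084835, -0.000000) ⇒ P_3 = 0.084835

0.084835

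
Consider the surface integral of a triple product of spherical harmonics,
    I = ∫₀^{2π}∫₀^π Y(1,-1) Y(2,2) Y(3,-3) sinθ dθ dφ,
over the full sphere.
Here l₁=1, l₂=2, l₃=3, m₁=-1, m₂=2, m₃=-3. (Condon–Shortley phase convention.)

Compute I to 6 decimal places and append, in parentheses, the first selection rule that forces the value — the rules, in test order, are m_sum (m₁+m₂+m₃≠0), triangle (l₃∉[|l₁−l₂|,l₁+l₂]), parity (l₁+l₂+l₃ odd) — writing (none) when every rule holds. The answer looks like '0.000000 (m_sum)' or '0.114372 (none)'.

m-sum = -1 + 2 − 3 = -2 ≠ 0 ⇒ I = 0

0.000000 (m_sum)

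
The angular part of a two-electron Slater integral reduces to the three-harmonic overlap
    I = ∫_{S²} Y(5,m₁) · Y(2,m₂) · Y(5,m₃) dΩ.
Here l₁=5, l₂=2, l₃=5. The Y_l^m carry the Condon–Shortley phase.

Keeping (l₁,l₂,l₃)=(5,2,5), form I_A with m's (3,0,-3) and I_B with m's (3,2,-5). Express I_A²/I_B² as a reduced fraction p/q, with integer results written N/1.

1/30

Same 5,2,5: normalisation and zero-m 3j drop out of the ratio.
A: Δ: 2! 8! 2! / 13! → 1/38610; sum: t=0:+1/5760 t=1:−1/5040 t=2:+1/161280 = -1/53760; 3j²(5 2 5; 3 0 -3) = Δ·Π!·Σ² = 1/4290  (sign -1)
B: Δ: 2! 8! 2! / 13! → 1/38610; sum: t=2:+1/161280 = 1/161280; 3j²(5 2 5; 3 2 -5) = Δ·Π!·Σ² = 1/143  (sign +1)
I_A²/I_B² = (1/4290)/(1/143) = 1/30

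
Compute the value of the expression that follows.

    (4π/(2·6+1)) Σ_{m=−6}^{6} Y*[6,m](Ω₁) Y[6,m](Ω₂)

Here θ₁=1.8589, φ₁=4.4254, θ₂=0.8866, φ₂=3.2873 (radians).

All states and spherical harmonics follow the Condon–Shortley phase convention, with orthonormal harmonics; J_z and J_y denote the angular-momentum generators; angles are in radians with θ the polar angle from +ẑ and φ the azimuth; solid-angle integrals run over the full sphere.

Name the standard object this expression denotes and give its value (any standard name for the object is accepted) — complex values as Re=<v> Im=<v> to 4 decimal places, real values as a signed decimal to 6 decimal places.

Legendre polynomial (addition theorem), -0.204114

This sum is the spherical-harmonic addition theorem: it equals the Legendre polynomial P_l(cos γ) of the angle γ between the two directions.
Term-by-term m-sum for l=6 (normalisation 4π/13 = 0.966644):
  m=-6: Y*=(0.056502, 0.370996)  Y=(0.067118, -0.080245)  product (0.033563, 0.020366)
  m=-5: Y*=(0.381700, 0.052176)  Y=(-0.220544, 0.196788)  product (-0.094449, 0.063607)
  m=-4: Y*=(-0.013850, 0.030778)  Y=(0.364622, -0.240366)  product (0.002348, 0.014551)
  m=-3: Y*=(0.261307, 0.224523)  Y=(-0.242029, 0.113093)  product (-0.088636, -0.024789)
  m=-2: Y*=(0.059863, -0.038707)  Y=(-0.173155, 0.051939)  product (-0.008355, 0.009812)
  m=-1: Y*=(0.088734, 0.300655)  Y=(0.343019, -0.050337)  product (0.045572, 0.098664)
  m=+0: Y*=(0.098238, -0.000000)  Y=(0.089155, 0.000000)  product (0.008758, 0.000000)
  m=+1: Y*=(-0.088734, 0.300655)  Y=(-0.343019, -0.050337)  product (0.045572, -0.098664)
  m=+2: Y*=(0.059863, 0.038707)  Y=(-0.173155, -0.051939)  product (-0.008355, -0.009812)
  m=+3: Y*=(-0.261307, 0.224523)  Y=(0.242029, 0.113093)  product (-0.088636, 0.024789)
  m=+4: Y*=(-0.013850, -0.030778)  Y=(0.364622, 0.240366)  product (0.002348, -0.014551)
  m=+5: Y*=(-0.381700, 0.052176)  Y=(0.220544, 0.196788)  product (-0.094449, -0.063607)
  m=+6: Y*=(0.056502, -0.370996)  Y=(0.067118, 0.080245)  product (0.033563, -0.020366)
Accumulated sum (-0.211157, 0.000000); after 4π/(2l+1) scaling, (-0.204114, 0.000000) ⇒ P_6 = -0.204114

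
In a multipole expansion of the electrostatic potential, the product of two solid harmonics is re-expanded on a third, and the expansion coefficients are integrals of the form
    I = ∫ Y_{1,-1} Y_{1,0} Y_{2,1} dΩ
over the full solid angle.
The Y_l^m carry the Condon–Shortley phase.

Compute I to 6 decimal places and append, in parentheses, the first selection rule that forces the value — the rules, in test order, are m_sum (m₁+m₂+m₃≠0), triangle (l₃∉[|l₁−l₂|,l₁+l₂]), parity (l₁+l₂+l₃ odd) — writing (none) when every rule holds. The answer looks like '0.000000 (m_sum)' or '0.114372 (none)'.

Rules hold: Σm=0, L=4 even, 0≤2≤2.
N = 3·3·5 = 45
Δ = 0!·2!·2!/5! = 1/30
Racah Σ t=0..0: t=0:+1/1 = 1/1
⇒ 3j(1 1 2; 0 0 0)² = 2/15, sgn +1
Racah Σ t=0..0: t=0:+1/2 = 1/2
⇒ 3j(1 1 2; -1 0 1)² = 1/10, sgn -1
4πI² = N·(3j₀)²·(3jₘ)² = 3/5
I = -1·√(0.6/4π) = -0.21850969
No selection rule forces the value: the integral is nonzero (none).

-0.218510 (none)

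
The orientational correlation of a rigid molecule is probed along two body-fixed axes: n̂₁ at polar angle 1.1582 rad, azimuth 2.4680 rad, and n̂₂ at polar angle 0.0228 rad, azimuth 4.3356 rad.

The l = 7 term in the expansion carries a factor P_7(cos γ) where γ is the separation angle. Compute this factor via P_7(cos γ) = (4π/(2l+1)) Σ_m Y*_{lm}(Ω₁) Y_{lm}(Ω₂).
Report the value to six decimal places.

Addition theorem: P_7(cos γ) = (4π/15) Σ_m Y*_{lm}(Ω₁) Y_{lm}(Ω₂), m = −7…7:
  [-7]  conj(Y_{7,-7})(Ω₁) = -0.00075 - 0.27074j ; Y_{7,-7}(Ω₂) = 0.00000 + 0.00000j ; Δ = 0.00000 - 0.00000j
  [-6]  conj(Y_{7,-6})(Ω₁) = -0.27564 + 0.34733j ; Y_{7,-6}(Ω₂) = 0.00000 - 0.00000j ; Δ = 0.00000 + 0.00000j
  [-5]  conj(Y_{7,-5})(Ω₁) = 0.25152 - 0.05793j ; Y_{7,-5}(Ω₂) = -0.00000 - 0.00000j ; Δ = -0.00000 - 0.00000j
  [-4]  conj(Y_{7,-4})(Ω₁) = 0.16999 + 0.08153j ; Y_{7,-4}(Ω₂) = 0.00000 + 0.00000j ; Δ = -0.00000 + 0.00000j
  [-3]  conj(Y_{7,-3})(Ω₁) = -0.14484 - 0.29985j ; Y_{7,-3}(Ω₂) = 0.00009 - 0.00004j ; Δ = -0.00003 - 0.00002j
  [-2]  conj(Y_{7,-2})(Ω₁) = 0.01179 - 0.05185j ; Y_{7,-2}(Ω₂) = -0.00284 - 0.00267j ; Δ = -0.00017 + 0.00012j
  [-1]  conj(Y_{7,-1})(Ω₁) = -0.26034 + 0.20778j ; Y_{7,-1}(Ω₂) = -0.03417 + 0.08636j ; Δ = -0.00905 - 0.02958j
  [+0]  conj(Y_{7,0})(Ω₁) = -0.01325 + 0.00000j ; Y_{7,0}(Ω₂) = 1.08461 + 0.00000j ; Δ = -0.01437 + 0.00000j
  [+1]  conj(Y_{7,1})(Ω₁) = 0.26034 + 0.20778j ; Y_{7,1}(Ω₂) = 0.03417 + 0.08636j ; Δ = -0.00905 + 0.02958j
  [+2]  conj(Y_{7,2})(Ω₁) = 0.01179 + 0.05185j ; Y_{7,2}(Ω₂) = -0.00284 + 0.00267j ; Δ = -0.00017 - 0.00012j
  [+3]  conj(Y_{7,3})(Ω₁) = 0.14484 - 0.29985j ; Y_{7,3}(Ω₂) = -0.00009 - 0.00004j ; Δ = -0.00003 + 0.00002j
  [+4]  conj(Y_{7,4})(Ω₁) = 0.16999 - 0.08153j ; Y_{7,4}(Ω₂) = 0.00000 - 0.00000j ; Δ = -0.00000 - 0.00000j
  [+5]  conj(Y_{7,5})(Ω₁) = -0.25152 - 0.05793j ; Y_{7,5}(Ω₂) = 0.00000 - 0.00000j ; Δ = -0.00000 + 0.00000j
  [+6]  conj(Y_{7,6})(Ω₁) = -0.27564 - 0.34733j ; Y_{7,6}(Ω₂) = 0.00000 + 0.00000j ; Δ = 0.00000 - 0.00000j
  [+7]  conj(Y_{7,7})(Ω₁) = 0.00075 - 0.27074j ; Y_{7,7}(Ω₂) = -0.00000 + 0.00000j ; Δ = 0.00000 + 0.00000j
Accumulated sum -0.03286 - 0.00000j; after 4π/(2l+1) scaling, -0.02753 - 0.00000j ⇒ P_7 = -0.027533

-0.027533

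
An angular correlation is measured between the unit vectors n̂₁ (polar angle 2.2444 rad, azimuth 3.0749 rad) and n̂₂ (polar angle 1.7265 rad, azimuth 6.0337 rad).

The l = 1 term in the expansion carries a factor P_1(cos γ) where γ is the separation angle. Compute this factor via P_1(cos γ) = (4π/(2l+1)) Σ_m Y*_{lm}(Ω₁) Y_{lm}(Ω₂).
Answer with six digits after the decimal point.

-0.662523

Term-by-term m-sum for l=1 (normalisation 4π/3 = 4.188790):
  m=-1: Y*=-0.26943 + 0.01800j  Y=0.33075 + 0.08427j  product -0.09063 - 0.01675j
  m=+0: Y*=-0.30479 + 0.00000j  Y=-0.07577 + 0.00000j  product 0.02309 + 0.00000j
  m=+1: Y*=0.26943 + 0.01800j  Y=-0.33075 + 0.08427j  product -0.09063 + 0.01675j
Total Σ_m = -0.15817 + 0.00000j. Multiply by 4.188790: -0.66252 + 0.00000j. P_1(cos γ) = -0.662523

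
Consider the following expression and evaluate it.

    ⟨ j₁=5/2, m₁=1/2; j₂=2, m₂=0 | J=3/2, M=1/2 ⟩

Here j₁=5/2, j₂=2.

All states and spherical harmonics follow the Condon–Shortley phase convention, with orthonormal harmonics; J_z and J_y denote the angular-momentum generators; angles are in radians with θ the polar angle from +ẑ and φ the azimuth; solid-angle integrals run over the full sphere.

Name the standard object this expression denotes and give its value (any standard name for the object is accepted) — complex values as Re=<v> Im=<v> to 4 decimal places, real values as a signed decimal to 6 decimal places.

Clebsch–Gordan coefficient, −√(2/35) ≈ -0.239046

This is a Clebsch–Gordan (vector-coupling) coefficient.
triangle: 3!×2!×1!/7! = 12/5040
(j±m)!: 3!×2!×2!×2!×2!×1! = 96
prefactor² = (2J+1)×Δ×N² = 32/35
  k=1: −1/(1!×2!×1!×1!×1!×0!) = -1/2
  k=2: +1/(2!×1!×0!×0!×2!×1!) = 1/4
Σ = -1/4  ⇒  CG² = 32/35×(-1/4)² = 2/35
CG = −√(2/35) = -0.239046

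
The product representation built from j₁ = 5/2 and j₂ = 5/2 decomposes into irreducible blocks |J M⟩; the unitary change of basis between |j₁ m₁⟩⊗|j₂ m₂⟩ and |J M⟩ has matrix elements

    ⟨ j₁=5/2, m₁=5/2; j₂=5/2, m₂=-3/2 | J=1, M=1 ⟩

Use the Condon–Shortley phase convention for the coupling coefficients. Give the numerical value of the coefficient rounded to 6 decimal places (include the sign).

+0.377964  (= +√(1/7))

√[3·4!1!1!/7! · 5!0!1!4!2!0!] = √(576/7)
  +(−1)^0/∏(0,4,0,1,1,0)! = 1/24  (running 1/24)
⟨..|..⟩ = √(576/7)·(1/24) = +0.377964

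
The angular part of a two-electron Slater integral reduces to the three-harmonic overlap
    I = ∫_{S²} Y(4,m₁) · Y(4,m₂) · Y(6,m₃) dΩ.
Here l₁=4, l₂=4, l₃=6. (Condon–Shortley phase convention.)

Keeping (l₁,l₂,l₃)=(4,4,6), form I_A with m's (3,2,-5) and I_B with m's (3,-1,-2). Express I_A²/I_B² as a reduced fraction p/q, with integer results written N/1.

11/30

l's match ⇒ only the (l;m) 3-j factors differ between A and B.
A: triangle coeff Δ(4,4,6) = 1/1261260; Σ_t [0,1]: t=0:+1/172800 t=1:−1/86400 = -1/172800; (3j)²=1/130 [(4 4 6; 3 2 -5)], sign=+1
B: triangle coeff Δ(4,4,6) = 1/1261260; Σ_t [0,1]: t=0:+1/8640 t=1:−1/34560 = 1/11520; (3j)²=3/143 [(4 4 6; 3 -1 -2)], sign=+1
I_A²/I_B² = (1/130)/(3/143) = 11/30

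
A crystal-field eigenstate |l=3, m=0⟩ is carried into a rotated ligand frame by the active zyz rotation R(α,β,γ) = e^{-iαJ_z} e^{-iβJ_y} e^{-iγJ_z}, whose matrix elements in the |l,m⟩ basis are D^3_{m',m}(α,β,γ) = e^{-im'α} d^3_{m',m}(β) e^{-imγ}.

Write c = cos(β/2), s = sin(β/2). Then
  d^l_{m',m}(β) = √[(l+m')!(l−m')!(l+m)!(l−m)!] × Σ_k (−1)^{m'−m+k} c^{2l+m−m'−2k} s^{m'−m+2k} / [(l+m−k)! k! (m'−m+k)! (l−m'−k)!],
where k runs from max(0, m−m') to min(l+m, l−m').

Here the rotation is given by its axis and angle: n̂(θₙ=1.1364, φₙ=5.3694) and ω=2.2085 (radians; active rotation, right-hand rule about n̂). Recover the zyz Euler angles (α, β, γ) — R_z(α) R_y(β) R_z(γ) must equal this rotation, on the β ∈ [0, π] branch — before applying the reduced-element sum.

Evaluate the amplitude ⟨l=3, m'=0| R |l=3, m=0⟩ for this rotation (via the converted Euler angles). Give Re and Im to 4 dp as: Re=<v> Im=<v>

Re=0.3927 Im=0.0000

Axis–angle → zyz. n̂ = (sinθₙcosφₙ, sinθₙsinφₙ, cosθₙ) = (+0.554029, -0.718280, +0.420863), ω = 2.2085.
R = I cosω + sinω [n̂]ₓ + (1−cosω) n̂n̂ᵀ gives
  R = [-0.105662, -0.973016, -0.205125; -0.296718, +0.227733, -0.927414; +0.949102, -0.037128, -0.312774]
β = atan2(√(R₁₃²+R₂₃²), R₃₃) = 1.888909; α = atan2(R₂₃, R₁₃) mod 2π = 4.494714; γ = atan2(R₃₂, −R₃₁) mod 2π = 3.180692
D^3_{0,0}(4.4947,1.8889,3.1807) = e^{-i·0·4.4947}·d^3_{0,0}(1.8889)·e^{-i·0·3.1807}. Compute d first:
Half-angle: c=0.586185, s=0.810177. N=√(6·6·6·6)=36.000000
k∈{0,1,2,3} keeps every argument non-negative
  k=0: (−1)^0·36.0000/(36)·0.5862^6·0.8102^0 = +0.040570
  k=1: (−1)^1·36.0000/(4)·0.5862^4·0.8102^2 = -0.697495
  k=2: (−1)^2·36.0000/(4)·0.5862^2·0.8102^4 = +1.332392
  k=3: (−1)^3·36.0000/(36)·0.5862^0·0.8102^6 = -0.282801
d^3_{0,0}(1.8889) = +0.040570 -0.697495 +1.332392 -0.282801 = +0.392666
Attach z-rotation phases: D = e^{-i(0)(4.4947)}·(+0.392666)·e^{-i(0)(3.1807)} = +0.392666+0.000000i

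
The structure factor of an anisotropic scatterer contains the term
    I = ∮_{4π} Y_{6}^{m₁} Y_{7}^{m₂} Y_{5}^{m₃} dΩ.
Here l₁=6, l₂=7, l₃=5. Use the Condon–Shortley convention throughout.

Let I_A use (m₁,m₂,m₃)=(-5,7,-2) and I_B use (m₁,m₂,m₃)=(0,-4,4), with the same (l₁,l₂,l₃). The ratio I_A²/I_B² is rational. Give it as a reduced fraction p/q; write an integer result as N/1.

Same 6,7,5: normalisation and zero-m 3j drop out of the ratio.
A: Δ: 8! 4! 6! / 19! → 1/174594420; sum: t=8:+1/174182400 = 1/174182400; 3j²(6 7 5; -5 7 -2) = Δ·Π!·Σ² = 77/3876  (sign -1)
B: Δ: 8! 4! 6! / 19! → 1/174594420; sum: t=2:+1/4147200 t=3:−1/3110400 = -1/12441600; 3j²(6 7 5; 0 -4 4) = Δ·Π!·Σ² = 7/4199  (sign +1)
I_A²/I_B² = (77/3876)/(7/4199) = 143/12

143/12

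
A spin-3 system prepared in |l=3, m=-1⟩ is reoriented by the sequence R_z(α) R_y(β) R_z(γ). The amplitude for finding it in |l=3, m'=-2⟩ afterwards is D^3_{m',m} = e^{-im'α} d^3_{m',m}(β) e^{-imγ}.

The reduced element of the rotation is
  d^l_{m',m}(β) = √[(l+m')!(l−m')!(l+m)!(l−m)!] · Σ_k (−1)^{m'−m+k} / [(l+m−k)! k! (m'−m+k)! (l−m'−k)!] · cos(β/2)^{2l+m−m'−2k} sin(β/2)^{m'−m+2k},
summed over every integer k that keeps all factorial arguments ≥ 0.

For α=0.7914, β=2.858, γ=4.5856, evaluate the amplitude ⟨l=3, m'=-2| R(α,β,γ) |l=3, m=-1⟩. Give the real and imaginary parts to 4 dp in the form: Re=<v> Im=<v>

Re=-0.0170 Im=0.0020

D^3_{-2,-1}(0.7914,2.8580,4.5856) = e^{-i·-2·0.7914}·d^3_{-2,-1}(2.8580)·e^{-i·-1·4.5856}. Compute d first:
c=cos(2.858000/2)=0.141322, s=sin(2.858000/2)=0.989964; N=√[1·120·2·24]=75.894664
The bounds max(0,m−m')=1 and min(l+m,l−m')=2 give 2 terms
  k=1: (−1)^0·75.8947/(24)·0.1413^5·0.9900^1 = +0.000176
  k=2: (−1)^1·75.8947/(12)·0.1413^3·0.9900^3 = -0.017319
d^3_{-2,-1}(2.8580) = +0.000176 -0.017319 = -0.017142
Phases: e^{-i·(-2)·0.7914}=-0.012003+0.999928i, e^{-i·(-1)·4.5856}=-0.126450-0.991973i ⇒ D=-0.017029+0.001963i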